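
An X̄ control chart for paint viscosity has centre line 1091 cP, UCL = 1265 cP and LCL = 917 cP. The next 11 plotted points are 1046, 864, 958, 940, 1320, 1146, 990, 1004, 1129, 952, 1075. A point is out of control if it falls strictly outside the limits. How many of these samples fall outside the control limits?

2

Compare each point to [917, 1265]: sample 2 = 864 < LCL; sample 5 = 1320 > UCL.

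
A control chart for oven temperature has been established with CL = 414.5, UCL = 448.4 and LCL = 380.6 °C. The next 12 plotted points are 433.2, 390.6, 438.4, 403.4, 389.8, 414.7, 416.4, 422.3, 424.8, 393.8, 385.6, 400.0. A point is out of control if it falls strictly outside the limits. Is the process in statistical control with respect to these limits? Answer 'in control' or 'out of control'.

in control

All 12 points lie within [380.6, 448.4].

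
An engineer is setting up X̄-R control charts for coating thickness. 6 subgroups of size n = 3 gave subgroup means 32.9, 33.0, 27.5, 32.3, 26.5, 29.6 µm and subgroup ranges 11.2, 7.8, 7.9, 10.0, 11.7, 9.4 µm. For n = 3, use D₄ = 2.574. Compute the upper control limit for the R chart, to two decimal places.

R̄ = (11.2 + 7.8 + 7.9 + 10.0 + 11.7 + 9.4) / 6 = 58.0000 / 6 = 9.6667
UCL_R = D₄·R̄ = 2.574 × 9.6667 = 24.8820

24.88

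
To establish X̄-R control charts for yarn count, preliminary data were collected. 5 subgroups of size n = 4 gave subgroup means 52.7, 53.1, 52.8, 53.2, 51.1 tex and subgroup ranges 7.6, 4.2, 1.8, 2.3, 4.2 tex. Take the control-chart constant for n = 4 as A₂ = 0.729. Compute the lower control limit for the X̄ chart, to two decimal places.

X̄̄ = (52.7 + 53.1 + 52.8 + 53.2 + 51.1) / 5 = 262.9000 / 5 = 52.5800
R̄ = (7.6 + 4.2 + 1.8 + 2.3 + 4.2) / 5 = 20.1000 / 5 = 4.0200
LCL = X̄̄ − A₂·R̄ = 52.5800 − 0.729 × 4.0200 = 49.6494

49.65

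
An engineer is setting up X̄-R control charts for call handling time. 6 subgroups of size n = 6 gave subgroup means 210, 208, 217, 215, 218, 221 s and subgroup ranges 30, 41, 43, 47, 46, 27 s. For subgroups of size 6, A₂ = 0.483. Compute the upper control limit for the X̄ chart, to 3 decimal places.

X̄̄ = (210 + 208 + 217 + 215 + 218 + 221) / 6 = 1289.0000 / 6 = 214.8333
R̄ = (30 + 41 + 43 + 47 + 46 + 27) / 6 = 234.0000 / 6 = 39.0000
UCL = X̄̄ + A₂·R̄ = 214.8333 + 0.483 × 39.0000 = 233.6703

233.670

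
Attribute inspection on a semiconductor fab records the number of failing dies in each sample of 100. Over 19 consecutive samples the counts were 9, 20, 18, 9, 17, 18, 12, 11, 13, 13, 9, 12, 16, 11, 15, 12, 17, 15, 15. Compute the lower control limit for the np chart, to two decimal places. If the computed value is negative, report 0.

p̄ = Σdᵢ / (k·n) = 262 / (19 × 100) = 0.13789
LCL = np̄ − 3·√(np̄(1−p̄)) = 13.7895 − 3 × 3.4479 = 3.4458

3.45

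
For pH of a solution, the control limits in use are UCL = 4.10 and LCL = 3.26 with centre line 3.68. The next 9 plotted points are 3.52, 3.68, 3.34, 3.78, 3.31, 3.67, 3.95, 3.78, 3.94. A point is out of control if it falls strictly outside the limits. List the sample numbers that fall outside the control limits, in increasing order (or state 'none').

All 9 points lie within [3.26, 4.10].

none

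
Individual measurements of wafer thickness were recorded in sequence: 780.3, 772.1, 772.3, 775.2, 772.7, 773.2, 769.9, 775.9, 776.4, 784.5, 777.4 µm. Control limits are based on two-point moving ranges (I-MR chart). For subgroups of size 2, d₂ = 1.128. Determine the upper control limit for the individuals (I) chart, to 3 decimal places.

X̄ = (780.3 + 772.1 + 772.3 + 775.2 + 772.7 + 773.2 + 769.9 + 775.9 + 776.4 + 784.5 + 777.4) / 11 = 775.4455
Moving ranges: 8.2, 0.2, 2.9, 2.5, 0.5, 3.3, 6.0, 0.5, 8.1, 7.1; M̄R̄ = 39.3000 / 10 = 3.9300
UCL = X̄ + 3·M̄R̄/d₂ = 775.4455 + 3 × 3.9300 / 1.128 = 785.8976

785.898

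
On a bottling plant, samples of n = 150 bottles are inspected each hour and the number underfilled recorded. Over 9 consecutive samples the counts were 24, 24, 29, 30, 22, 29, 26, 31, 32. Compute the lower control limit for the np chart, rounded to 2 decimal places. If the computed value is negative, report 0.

13.24

p̄ = Σdᵢ / (k·n) = 247 / (9 × 150) = 0.18296
LCL = np̄ − 3·√(np̄(1−p̄)) = 27.4444 − 3 × 4.7353 = 13.2385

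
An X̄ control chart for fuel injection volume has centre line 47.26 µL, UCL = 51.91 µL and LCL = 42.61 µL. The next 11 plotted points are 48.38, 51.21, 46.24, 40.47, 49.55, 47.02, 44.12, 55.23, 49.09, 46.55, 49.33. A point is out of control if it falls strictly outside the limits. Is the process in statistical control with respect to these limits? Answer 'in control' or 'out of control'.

Compare each point to [42.61, 51.91]: sample 4 = 40.47 < LCL; sample 8 = 55.23 > UCL.

out of control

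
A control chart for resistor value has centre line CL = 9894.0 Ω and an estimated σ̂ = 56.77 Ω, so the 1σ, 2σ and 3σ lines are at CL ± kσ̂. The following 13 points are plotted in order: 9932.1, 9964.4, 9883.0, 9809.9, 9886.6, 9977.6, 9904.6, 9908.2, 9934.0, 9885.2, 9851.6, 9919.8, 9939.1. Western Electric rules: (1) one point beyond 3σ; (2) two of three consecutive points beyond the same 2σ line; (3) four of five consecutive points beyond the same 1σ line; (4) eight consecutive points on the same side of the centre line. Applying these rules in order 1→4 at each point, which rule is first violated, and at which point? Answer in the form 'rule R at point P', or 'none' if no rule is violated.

none

Zone of each point (C = within 1σ̂, B = 1σ̂–2σ̂, A = 2σ̂–3σ̂, * = beyond 3σ̂; sign = side of CL): 1:+C, 2:+B, 3:-C, 4:-B, 5:-C, 6:+B, 7:+C, 8:+C, 9:+C, 10:-C, 11:-C, 12:+C, 13:+C
No rule fires across all 13 points.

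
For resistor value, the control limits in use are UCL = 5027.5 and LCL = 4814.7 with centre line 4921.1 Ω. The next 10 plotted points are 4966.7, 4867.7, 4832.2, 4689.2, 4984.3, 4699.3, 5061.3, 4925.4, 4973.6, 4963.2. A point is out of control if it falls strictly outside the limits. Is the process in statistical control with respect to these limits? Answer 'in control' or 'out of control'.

out of control

Compare each point to [4814.7, 5027.5]: sample 4 = 4689.2 < LCL; sample 6 = 4699.3 < LCL; sample 7 = 5061.3 > UCL.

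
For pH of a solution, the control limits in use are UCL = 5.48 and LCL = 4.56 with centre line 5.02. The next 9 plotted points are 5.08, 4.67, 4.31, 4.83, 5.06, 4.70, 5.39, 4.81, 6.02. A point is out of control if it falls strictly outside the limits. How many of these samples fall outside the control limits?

2

Compare each point to [4.56, 5.48]: sample 3 = 4.31 < LCL; sample 9 = 6.02 > UCL.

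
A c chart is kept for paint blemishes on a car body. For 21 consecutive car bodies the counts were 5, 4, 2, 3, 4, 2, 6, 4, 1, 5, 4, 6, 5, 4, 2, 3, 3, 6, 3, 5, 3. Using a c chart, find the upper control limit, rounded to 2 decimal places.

c̄ = (5 + 4 + 2 + 3 + 4 + 2 + 6 + 4 + 1 + 5 + 4 + 6 + 5 + 4 + 2 + 3 + 3 + 6 + 3 + 5 + 3) / 21 = 80 / 21 = 3.8095
UCL = c̄ + 3√c̄ = 3.8095 + 3 × √3.8095 = 3.8095 + 3 × 1.9518 = 9.6649

9.66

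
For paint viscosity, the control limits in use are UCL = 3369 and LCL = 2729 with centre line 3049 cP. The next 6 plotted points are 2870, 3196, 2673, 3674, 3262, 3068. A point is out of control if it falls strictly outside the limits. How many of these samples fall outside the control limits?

2

Compare each point to [2729, 3369]: sample 3 = 2673 < LCL; sample 4 = 3674 > UCL.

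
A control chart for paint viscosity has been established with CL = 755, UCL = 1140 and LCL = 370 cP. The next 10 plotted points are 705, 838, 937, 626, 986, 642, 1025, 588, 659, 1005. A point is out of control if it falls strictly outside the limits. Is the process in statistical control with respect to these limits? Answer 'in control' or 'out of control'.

in control

All 10 points lie within [370, 1140].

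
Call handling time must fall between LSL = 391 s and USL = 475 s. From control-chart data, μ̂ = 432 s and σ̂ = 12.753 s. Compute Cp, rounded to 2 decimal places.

Cp = (USL − LSL) / (6σ̂) = (475 − 391) / (6 × 12.753) = 84.0000 / 76.5180 = 1.0978

1.10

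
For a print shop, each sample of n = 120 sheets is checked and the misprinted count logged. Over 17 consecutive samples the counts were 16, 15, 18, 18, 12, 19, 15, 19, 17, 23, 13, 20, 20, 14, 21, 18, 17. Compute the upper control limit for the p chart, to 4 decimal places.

p̄ = Σdᵢ / (k·n) = 295 / (17 × 120) = 0.14461
UCL = p̄ + 3·√(p̄(1−p̄)/n) = 0.14461 + 3 × √(0.14461×0.85539/120) = 0.14461 + 3 × 0.03211 = 0.24093

0.2409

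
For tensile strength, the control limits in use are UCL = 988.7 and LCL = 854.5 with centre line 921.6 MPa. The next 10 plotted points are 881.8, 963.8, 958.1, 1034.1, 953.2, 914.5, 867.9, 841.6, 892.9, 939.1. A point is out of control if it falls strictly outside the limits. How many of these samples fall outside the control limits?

Compare each point to [854.5, 988.7]: sample 4 = 1034.1 > UCL; sample 8 = 841.6 < LCL.

2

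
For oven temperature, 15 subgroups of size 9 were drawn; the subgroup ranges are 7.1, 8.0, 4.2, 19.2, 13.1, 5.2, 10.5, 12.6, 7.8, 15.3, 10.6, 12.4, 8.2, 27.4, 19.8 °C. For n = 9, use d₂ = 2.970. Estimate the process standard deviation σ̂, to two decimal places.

4.07

R̄ = (7.1 + 8.0 + 4.2 + 19.2 + 13.1 + 5.2 + 10.5 + 12.6 + 7.8 + 15.3 + 10.6 + 12.4 + 8.2 + 27.4 + 19.8) / 15 = 12.0933
σ̂ = R̄ / d₂ = 12.0933 / 2.970 = 4.0718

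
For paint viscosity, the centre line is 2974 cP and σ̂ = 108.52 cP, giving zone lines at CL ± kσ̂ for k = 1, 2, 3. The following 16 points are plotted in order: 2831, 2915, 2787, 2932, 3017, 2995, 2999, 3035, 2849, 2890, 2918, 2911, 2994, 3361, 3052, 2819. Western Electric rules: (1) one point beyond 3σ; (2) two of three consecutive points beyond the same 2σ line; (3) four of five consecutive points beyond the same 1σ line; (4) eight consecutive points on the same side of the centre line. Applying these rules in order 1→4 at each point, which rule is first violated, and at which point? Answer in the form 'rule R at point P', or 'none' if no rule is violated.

rule 1 at point 14

Zone of each point (C = within 1σ̂, B = 1σ̂–2σ̂, A = 2σ̂–3σ̂, * = beyond 3σ̂; sign = side of CL): 1:-B, 2:-C, 3:-B, 4:-C, 5:+C, 6:+C, 7:+C, 8:+C, 9:-B, 10:-C, 11:-C, 12:-C, 13:+C, 14:+*, 15:+C, 16:-B
Rule 1 (one point beyond the 3σ limits) is satisfied at point 14.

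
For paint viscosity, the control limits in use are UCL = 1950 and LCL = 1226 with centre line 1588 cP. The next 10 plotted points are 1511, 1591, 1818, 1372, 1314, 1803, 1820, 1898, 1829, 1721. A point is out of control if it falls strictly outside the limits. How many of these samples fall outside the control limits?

All 10 points lie within [1226, 1950].

0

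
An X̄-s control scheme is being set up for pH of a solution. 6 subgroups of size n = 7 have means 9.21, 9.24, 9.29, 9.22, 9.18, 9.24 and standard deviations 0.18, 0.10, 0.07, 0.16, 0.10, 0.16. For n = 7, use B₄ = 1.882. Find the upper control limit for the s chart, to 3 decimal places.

s̄ = (0.18 + 0.10 + 0.07 + 0.16 + 0.10 + 0.16) / 6 = 0.1283
UCL_s = B₄·s̄ = 1.882 × 0.1283 = 0.2415

0.242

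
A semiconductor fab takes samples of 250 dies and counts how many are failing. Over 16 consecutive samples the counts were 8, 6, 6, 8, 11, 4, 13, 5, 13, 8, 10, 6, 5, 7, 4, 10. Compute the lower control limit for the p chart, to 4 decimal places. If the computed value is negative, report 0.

p̄ = Σdᵢ / (k·n) = 124 / (16 × 250) = 0.03100
LCL = p̄ − 3·√(p̄(1−p̄)/n) = 0.03100 − 3 × 0.01096 = -0.00188 → 0 (negative, so LCL = 0)

0.0000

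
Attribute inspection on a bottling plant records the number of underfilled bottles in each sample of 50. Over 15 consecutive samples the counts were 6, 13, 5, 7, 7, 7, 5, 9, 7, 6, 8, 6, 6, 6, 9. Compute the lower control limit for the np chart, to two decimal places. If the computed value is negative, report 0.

0.00

p̄ = Σdᵢ / (k·n) = 107 / (15 × 50) = 0.14267
LCL = np̄ − 3·√(np̄(1−p̄)) = 7.1333 − 3 × 2.4730 = -0.2856 → 0 (negative, so LCL = 0)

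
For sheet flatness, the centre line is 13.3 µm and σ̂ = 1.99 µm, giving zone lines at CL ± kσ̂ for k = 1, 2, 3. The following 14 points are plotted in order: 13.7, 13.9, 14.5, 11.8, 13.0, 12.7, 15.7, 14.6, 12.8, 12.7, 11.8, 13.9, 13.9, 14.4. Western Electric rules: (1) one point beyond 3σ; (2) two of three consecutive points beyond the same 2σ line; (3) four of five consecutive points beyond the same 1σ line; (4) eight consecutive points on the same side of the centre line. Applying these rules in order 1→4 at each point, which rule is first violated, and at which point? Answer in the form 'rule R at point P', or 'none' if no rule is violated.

none

Zone of each point (C = within 1σ̂, B = 1σ̂–2σ̂, A = 2σ̂–3σ̂, * = beyond 3σ̂; sign = side of CL): 1:+C, 2:+C, 3:+C, 4:-C, 5:-C, 6:-C, 7:+B, 8:+C, 9:-C, 10:-C, 11:-C, 12:+C, 13:+C, 14:+C
No rule fires across all 14 points.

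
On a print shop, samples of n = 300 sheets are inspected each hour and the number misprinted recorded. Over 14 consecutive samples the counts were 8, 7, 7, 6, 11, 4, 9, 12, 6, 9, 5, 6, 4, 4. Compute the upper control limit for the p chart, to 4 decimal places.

p̄ = Σdᵢ / (k·n) = 98 / (14 × 300) = 0.02333
UCL = p̄ + 3·√(p̄(1−p̄)/n) = 0.02333 + 3 × √(0.02333×0.97667/300) = 0.02333 + 3 × 0.00872 = 0.04948

0.0495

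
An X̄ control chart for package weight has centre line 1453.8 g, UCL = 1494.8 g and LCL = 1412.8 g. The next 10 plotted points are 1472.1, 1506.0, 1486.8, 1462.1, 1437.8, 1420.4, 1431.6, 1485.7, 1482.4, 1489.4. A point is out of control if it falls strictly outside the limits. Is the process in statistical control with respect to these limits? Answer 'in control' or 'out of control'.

out of control

Compare each point to [1412.8, 1494.8]: sample 2 = 1506.0 > UCL.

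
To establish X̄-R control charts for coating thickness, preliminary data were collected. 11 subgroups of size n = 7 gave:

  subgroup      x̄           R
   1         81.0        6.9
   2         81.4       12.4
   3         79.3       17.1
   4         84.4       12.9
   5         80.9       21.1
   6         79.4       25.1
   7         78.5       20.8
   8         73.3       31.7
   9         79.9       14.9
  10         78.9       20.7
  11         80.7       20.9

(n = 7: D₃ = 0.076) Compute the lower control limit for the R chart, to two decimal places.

R̄ = (6.9 + 12.4 + 17.1 + 12.9 + 21.1 + 25.1 + 20.8 + 31.7 + 14.9 + 20.7 + 20.9) / 11 = 204.5000 / 11 = 18.5909
LCL_R = D₃·R̄ = 0.076 × 18.5909 = 1.4129

1.41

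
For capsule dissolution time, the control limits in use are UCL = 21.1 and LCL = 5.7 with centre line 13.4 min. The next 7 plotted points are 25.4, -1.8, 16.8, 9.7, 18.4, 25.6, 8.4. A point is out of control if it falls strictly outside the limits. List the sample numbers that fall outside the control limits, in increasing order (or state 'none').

Compare each point to [5.7, 21.1]: sample 1 = 25.4 > UCL; sample 2 = -1.8 < LCL; sample 6 = 25.6 > UCL.

1, 2, 6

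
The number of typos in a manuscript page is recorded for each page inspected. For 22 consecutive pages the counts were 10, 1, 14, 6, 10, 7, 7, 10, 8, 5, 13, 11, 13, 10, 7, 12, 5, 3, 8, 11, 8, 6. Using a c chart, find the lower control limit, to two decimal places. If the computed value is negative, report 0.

c̄ = (10 + 1 + 14 + 6 + 10 + 7 + 7 + 10 + 8 + 5 + 13 + 11 + 13 + 10 + 7 + 12 + 5 + 3 + 8 + 11 + 8 + 6) / 22 = 185 / 22 = 8.4091
LCL = c̄ − 3√c̄ = 8.4091 − 3 × 2.8998 = -0.2904 → 0 (cannot be negative)

0.00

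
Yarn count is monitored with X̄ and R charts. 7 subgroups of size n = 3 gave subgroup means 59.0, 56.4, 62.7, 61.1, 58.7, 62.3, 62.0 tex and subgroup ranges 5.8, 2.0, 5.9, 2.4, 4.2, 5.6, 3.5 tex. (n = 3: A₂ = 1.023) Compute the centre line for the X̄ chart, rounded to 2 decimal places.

60.31

X̄̄ = (59.0 + 56.4 + 62.7 + 61.1 + 58.7 + 62.3 + 62.0) / 7 = 422.2000 / 7 = 60.3143
CL = X̄̄ = 60.3143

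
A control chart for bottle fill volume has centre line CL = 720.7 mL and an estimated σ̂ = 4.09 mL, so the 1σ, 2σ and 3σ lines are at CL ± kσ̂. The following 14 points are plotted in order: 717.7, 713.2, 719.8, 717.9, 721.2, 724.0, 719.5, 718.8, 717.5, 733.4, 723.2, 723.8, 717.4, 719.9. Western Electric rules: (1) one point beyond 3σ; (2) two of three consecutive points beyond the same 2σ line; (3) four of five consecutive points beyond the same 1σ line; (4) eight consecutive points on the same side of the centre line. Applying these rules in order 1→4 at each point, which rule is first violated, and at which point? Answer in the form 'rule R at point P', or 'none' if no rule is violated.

Zone of each point (C = within 1σ̂, B = 1σ̂–2σ̂, A = 2σ̂–3σ̂, * = beyond 3σ̂; sign = side of CL): 1:-C, 2:-B, 3:-C, 4:-C, 5:+C, 6:+C, 7:-C, 8:-C, 9:-C, 10:+*, 11:+C, 12:+C, 13:-C, 14:-C
Rule 1 (one point beyond the 3σ limits) is satisfied at point 10.

rule 1 at point 10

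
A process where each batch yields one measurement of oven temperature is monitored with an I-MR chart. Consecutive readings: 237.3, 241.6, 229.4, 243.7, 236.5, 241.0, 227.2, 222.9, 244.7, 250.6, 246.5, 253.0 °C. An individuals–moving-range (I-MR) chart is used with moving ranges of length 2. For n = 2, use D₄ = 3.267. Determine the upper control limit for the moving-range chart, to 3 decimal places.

Moving ranges: 4.3, 12.2, 14.3, 7.2, 4.5, 13.8, 4.3, 21.8, 5.9, 4.1, 6.5; M̄R̄ = 98.9000 / 11 = 8.9909
UCL_MR = D₄·M̄R̄ = 3.267 × 8.9909 = 29.3733

29.373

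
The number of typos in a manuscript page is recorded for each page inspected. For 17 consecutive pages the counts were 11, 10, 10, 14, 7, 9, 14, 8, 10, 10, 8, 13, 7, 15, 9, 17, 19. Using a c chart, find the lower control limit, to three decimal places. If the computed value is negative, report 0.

1.180

c̄ = (11 + 10 + 10 + 14 + 7 + 9 + 14 + 8 + 10 + 10 + 8 + 13 + 7 + 15 + 9 + 17 + 19) / 17 = 191 / 17 = 11.2353
LCL = c̄ − 3√c̄ = 11.2353 − 3 × 3.3519 = 1.1796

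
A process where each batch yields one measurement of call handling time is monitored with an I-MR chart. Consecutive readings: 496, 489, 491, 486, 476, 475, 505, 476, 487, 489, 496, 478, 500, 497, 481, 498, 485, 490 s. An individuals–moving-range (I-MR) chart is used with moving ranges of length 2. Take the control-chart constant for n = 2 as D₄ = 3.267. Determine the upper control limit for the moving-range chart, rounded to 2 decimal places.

38.05

Moving ranges: 7, 2, 5, 10, 1, 30, 29, 11, 2, 7, 18, 22, 3, 16, 17, 13, 5; M̄R̄ = 198.0000 / 17 = 11.6471
UCL_MR = D₄·M̄R̄ = 3.267 × 11.6471 = 38.0509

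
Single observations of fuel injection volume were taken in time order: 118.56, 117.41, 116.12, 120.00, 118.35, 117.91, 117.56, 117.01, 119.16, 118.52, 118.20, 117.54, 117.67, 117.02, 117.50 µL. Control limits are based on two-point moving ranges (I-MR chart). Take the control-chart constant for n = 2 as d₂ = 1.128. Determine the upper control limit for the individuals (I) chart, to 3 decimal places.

X̄ = (118.56 + 117.41 + 116.12 + 120.00 + 118.35 + 117.91 + 117.56 + 117.01 + 119.16 + 118.52 + 118.20 + 117.54 + 117.67 + 117.02 + 117.50) / 15 = 117.9020
Moving ranges: 1.15, 1.29, 3.88, 1.65, 0.44, 0.35, 0.55, 2.15, 0.64, 0.32, 0.66, 0.13, 0.65, 0.48; M̄R̄ = 14.3400 / 14 = 1.0243
UCL = X̄ + 3·M̄R̄/d₂ = 117.9020 + 3 × 1.0243 / 1.128 = 120.6262

120.626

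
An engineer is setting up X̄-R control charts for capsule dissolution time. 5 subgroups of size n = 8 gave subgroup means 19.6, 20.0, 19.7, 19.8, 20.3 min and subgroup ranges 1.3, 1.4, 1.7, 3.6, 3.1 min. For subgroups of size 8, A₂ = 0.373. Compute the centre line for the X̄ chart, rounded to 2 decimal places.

19.88

X̄̄ = (19.6 + 20.0 + 19.7 + 19.8 + 20.3) / 5 = 99.4000 / 5 = 19.8800
CL = X̄̄ = 19.8800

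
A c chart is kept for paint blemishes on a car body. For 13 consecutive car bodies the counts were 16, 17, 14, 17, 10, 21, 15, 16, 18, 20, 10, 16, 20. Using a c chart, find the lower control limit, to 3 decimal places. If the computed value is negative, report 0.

c̄ = (16 + 17 + 14 + 17 + 10 + 21 + 15 + 16 + 18 + 20 + 10 + 16 + 20) / 13 = 210 / 13 = 16.1538
LCL = c̄ − 3√c̄ = 16.1538 − 3 × 4.0192 = 4.0963

4.096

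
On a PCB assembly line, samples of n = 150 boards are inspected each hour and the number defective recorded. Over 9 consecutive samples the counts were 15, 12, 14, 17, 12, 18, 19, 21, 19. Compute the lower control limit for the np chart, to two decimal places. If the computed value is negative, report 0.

p̄ = Σdᵢ / (k·n) = 147 / (9 × 150) = 0.10889
LCL = np̄ − 3·√(np̄(1−p̄)) = 16.3333 − 3 × 3.8151 = 4.8881

4.89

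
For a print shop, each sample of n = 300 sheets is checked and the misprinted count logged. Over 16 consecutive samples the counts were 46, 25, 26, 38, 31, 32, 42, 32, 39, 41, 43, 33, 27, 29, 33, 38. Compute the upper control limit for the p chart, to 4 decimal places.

0.1710

p̄ = Σdᵢ / (k·n) = 555 / (16 × 300) = 0.11563
UCL = p̄ + 3·√(p̄(1−p̄)/n) = 0.11563 + 3 × √(0.11563×0.88438/300) = 0.11563 + 3 × 0.01846 = 0.17101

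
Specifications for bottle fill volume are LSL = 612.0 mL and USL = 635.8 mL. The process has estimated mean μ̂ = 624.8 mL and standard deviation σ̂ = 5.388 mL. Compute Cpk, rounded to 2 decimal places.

0.68

Cpu = (USL − μ̂) / (3σ̂) = (635.8 − 624.8) / (3 × 5.388) = 0.6805; Cpl = (μ̂ − LSL) / (3σ̂) = (624.8 − 612.0) / (3 × 5.388) = 0.7919; Cpk = min(Cpu, Cpl) = 0.6805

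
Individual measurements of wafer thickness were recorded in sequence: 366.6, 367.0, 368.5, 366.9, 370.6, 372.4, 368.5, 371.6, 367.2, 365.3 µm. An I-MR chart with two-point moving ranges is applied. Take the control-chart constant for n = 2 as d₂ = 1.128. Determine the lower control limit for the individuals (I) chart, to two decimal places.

X̄ = (366.6 + 367.0 + 368.5 + 366.9 + 370.6 + 372.4 + 368.5 + 371.6 + 367.2 + 365.3) / 10 = 368.4600
Moving ranges: 0.4, 1.5, 1.6, 3.7, 1.8, 3.9, 3.1, 4.4, 1.9; M̄R̄ = 22.3000 / 9 = 2.4778
LCL = X̄ − 3·M̄R̄/d₂ = 368.4600 − 3 × 2.4778 / 1.128 = 361.8702

361.87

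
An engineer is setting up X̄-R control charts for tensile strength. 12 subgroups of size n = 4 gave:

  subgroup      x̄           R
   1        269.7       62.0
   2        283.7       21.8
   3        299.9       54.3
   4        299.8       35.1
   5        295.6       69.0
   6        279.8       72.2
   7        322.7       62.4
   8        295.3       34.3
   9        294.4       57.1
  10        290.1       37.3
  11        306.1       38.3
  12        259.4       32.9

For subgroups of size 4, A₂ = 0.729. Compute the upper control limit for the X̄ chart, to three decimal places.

X̄̄ = (269.7 + 283.7 + 299.9 + 299.8 + 295.6 + 279.8 + 322.7 + 295.3 + 294.4 + 290.1 + 306.1 + 259.4) / 12 = 3496.5000 / 12 = 291.3750
R̄ = (62.0 + 21.8 + 54.3 + 35.1 + 69.0 + 72.2 + 62.4 + 34.3 + 57.1 + 37.3 + 38.3 + 32.9) / 12 = 576.7000 / 12 = 48.0583
UCL = X̄̄ + A₂·R̄ = 291.3750 + 0.729 × 48.0583 = 326.4095

326.410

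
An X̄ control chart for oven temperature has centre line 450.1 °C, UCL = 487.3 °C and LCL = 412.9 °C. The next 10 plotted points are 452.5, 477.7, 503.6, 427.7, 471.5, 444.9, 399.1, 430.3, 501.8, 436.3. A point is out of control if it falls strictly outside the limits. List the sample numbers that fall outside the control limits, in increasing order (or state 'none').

3, 7, 9

Compare each point to [412.9, 487.3]: sample 3 = 503.6 > UCL; sample 7 = 399.1 < LCL; sample 9 = 501.8 > UCL.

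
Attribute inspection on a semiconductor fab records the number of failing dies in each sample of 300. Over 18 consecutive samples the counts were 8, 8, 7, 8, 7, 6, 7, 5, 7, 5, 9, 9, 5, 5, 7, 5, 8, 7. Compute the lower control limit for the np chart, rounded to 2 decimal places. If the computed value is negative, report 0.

p̄ = Σdᵢ / (k·n) = 123 / (18 × 300) = 0.02278
LCL = np̄ − 3·√(np̄(1−p̄)) = 6.8333 − 3 × 2.5841 = -0.9190 → 0 (negative, so LCL = 0)

0.00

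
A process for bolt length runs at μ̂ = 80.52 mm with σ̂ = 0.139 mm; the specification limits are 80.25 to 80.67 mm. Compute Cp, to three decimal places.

0.504

Cp = (USL − LSL) / (6σ̂) = (80.67 − 80.25) / (6 × 0.139) = 0.4200 / 0.8340 = 0.5036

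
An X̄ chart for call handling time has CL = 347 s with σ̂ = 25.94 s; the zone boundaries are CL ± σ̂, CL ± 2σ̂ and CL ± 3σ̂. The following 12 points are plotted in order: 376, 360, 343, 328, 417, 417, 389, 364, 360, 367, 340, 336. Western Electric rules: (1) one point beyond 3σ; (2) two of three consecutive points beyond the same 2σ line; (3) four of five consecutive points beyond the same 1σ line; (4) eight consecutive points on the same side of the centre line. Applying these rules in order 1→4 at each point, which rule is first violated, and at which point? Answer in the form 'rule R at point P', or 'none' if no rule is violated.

Zone of each point (C = within 1σ̂, B = 1σ̂–2σ̂, A = 2σ̂–3σ̂, * = beyond 3σ̂; sign = side of CL): 1:+B, 2:+C, 3:-C, 4:-C, 5:+A, 6:+A, 7:+B, 8:+C, 9:+C, 10:+C, 11:-C, 12:-C
Rule 2 (two of three consecutive points beyond the same 2σ limit) is satisfied at point 6.

rule 2 at point 6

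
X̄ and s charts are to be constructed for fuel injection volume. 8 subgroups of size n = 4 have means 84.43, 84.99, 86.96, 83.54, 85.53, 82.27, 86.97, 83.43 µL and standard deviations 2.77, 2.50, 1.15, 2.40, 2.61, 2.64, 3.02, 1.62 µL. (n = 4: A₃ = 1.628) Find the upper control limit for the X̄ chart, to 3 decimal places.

X̄̄ = (84.43 + 84.99 + 86.96 + 83.54 + 85.53 + 82.27 + 86.97 + 83.43) / 8 = 84.7650
s̄ = (2.77 + 2.50 + 1.15 + 2.40 + 2.61 + 2.64 + 3.02 + 1.62) / 8 = 2.3388
UCL = X̄̄ + A₃·s̄ = 84.7650 + 1.628 × 2.3388 = 88.5725

88.572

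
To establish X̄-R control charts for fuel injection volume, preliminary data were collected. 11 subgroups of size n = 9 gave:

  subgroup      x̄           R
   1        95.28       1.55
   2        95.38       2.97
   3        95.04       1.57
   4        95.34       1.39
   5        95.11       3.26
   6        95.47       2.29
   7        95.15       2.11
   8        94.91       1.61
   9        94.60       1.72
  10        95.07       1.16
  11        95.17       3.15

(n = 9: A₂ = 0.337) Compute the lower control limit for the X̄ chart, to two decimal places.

94.44

X̄̄ = (95.28 + 95.38 + 95.04 + 95.34 + 95.11 + 95.47 + 95.15 + 94.91 + 94.60 + 95.07 + 95.17) / 11 = 1046.5200 / 11 = 95.1382
R̄ = (1.55 + 2.97 + 1.57 + 1.39 + 3.26 + 2.29 + 2.11 + 1.61 + 1.72 + 1.16 + 3.15) / 11 = 22.7800 / 11 = 2.0709
LCL = X̄̄ − A₂·R̄ = 95.1382 − 0.337 × 2.0709 = 94.4403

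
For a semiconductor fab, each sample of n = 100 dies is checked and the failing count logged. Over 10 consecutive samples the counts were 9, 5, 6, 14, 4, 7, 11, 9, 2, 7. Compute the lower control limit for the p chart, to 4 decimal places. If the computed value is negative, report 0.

p̄ = Σdᵢ / (k·n) = 74 / (10 × 100) = 0.07400
LCL = p̄ − 3·√(p̄(1−p̄)/n) = 0.07400 − 3 × 0.02618 = -0.00453 → 0 (negative, so LCL = 0)

0.0000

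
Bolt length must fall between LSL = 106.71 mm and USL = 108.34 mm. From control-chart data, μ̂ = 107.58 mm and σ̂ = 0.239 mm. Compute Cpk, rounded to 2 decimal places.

1.06

Cpu = (USL − μ̂) / (3σ̂) = (108.34 − 107.58) / (3 × 0.239) = 1.0600; Cpl = (μ̂ − LSL) / (3σ̂) = (107.58 − 106.71) / (3 × 0.239) = 1.2134; Cpk = min(Cpu, Cpl) = 1.0600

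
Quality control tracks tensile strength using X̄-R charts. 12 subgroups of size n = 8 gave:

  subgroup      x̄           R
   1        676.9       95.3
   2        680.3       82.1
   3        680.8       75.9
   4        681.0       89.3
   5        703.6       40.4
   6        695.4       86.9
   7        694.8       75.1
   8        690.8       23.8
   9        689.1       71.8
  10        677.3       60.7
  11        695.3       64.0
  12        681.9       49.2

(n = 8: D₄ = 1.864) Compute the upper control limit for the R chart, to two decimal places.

126.52

R̄ = (95.3 + 82.1 + 75.9 + 89.3 + 40.4 + 86.9 + 75.1 + 23.8 + 71.8 + 60.7 + 64.0 + 49.2) / 12 = 814.5000 / 12 = 67.8750
UCL_R = D₄·R̄ = 1.864 × 67.8750 = 126.5190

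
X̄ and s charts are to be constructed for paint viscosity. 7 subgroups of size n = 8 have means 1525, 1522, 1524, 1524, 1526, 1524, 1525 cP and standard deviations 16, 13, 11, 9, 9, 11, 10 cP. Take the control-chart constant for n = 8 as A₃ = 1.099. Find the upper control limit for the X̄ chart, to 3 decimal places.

X̄̄ = (1525 + 1522 + 1524 + 1524 + 1526 + 1524 + 1525) / 7 = 1524.2857
s̄ = (16 + 13 + 11 + 9 + 9 + 11 + 10) / 7 = 11.2857
UCL = X̄̄ + A₃·s̄ = 1524.2857 + 1.099 × 11.2857 = 1536.6887

1536.689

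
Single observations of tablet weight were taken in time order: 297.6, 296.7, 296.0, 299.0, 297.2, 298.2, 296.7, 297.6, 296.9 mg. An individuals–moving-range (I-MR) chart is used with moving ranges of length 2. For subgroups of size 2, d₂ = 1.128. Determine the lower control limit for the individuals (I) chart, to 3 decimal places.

X̄ = (297.6 + 296.7 + 296.0 + 299.0 + 297.2 + 298.2 + 296.7 + 297.6 + 296.9) / 9 = 297.3222
Moving ranges: 0.9, 0.7, 3.0, 1.8, 1.0, 1.5, 0.9, 0.7; M̄R̄ = 10.5000 / 8 = 1.3125
LCL = X̄ − 3·M̄R̄/d₂ = 297.3222 − 3 × 1.3125 / 1.128 = 293.8315

293.832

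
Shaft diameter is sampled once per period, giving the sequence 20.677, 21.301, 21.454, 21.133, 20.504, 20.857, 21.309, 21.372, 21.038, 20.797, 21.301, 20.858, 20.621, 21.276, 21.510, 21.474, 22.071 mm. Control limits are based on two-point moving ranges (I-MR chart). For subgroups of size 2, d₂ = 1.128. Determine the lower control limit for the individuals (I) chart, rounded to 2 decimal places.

X̄ = (20.677 + 21.301 + 21.454 + 21.133 + 20.504 + 20.857 + 21.309 + 21.372 + 21.038 + 20.797 + 21.301 + 20.858 + 20.621 + 21.276 + 21.510 + 21.474 + 22.071) / 17 = 21.1502
Moving ranges: 0.624, 0.153, 0.321, 0.629, 0.353, 0.452, 0.063, 0.334, 0.241, 0.504, 0.443, 0.237, 0.655, 0.234, 0.036, 0.597; M̄R̄ = 5.8760 / 16 = 0.3673
LCL = X̄ − 3·M̄R̄/d₂ = 21.1502 − 3 × 0.3673 / 1.128 = 20.1734

20.17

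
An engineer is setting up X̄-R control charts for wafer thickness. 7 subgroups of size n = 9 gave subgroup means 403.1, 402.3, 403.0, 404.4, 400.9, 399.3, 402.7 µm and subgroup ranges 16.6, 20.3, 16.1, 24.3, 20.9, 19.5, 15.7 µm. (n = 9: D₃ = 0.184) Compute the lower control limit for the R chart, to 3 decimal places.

R̄ = (16.6 + 20.3 + 16.1 + 24.3 + 20.9 + 19.5 + 15.7) / 7 = 133.4000 / 7 = 19.0571
LCL_R = D₃·R̄ = 0.184 × 19.0571 = 3.5065

3.507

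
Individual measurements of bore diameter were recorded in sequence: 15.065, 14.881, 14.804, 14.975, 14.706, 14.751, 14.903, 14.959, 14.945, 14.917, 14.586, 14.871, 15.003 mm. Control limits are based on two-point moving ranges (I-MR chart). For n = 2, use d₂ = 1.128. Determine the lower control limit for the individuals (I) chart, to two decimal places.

14.49

X̄ = (15.065 + 14.881 + 14.804 + 14.975 + 14.706 + 14.751 + 14.903 + 14.959 + 14.945 + 14.917 + 14.586 + 14.871 + 15.003) / 13 = 14.8743
Moving ranges: 0.184, 0.077, 0.171, 0.269, 0.045, 0.152, 0.056, 0.014, 0.028, 0.331, 0.285, 0.132; M̄R̄ = 1.7440 / 12 = 0.1453
LCL = X̄ − 3·M̄R̄/d₂ = 14.8743 − 3 × 0.1453 / 1.128 = 14.4878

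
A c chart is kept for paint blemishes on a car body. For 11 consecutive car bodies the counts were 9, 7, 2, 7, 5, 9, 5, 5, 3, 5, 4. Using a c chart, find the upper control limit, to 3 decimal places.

12.610

c̄ = (9 + 7 + 2 + 7 + 5 + 9 + 5 + 5 + 3 + 5 + 4) / 11 = 61 / 11 = 5.5455
UCL = c̄ + 3√c̄ = 5.5455 + 3 × √5.5455 = 5.5455 + 3 × 2.3549 = 12.6101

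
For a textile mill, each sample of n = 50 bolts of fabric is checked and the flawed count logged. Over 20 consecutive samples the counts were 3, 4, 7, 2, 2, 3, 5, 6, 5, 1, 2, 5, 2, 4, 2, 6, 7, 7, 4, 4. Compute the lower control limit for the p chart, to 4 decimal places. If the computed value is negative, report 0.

0.0000

p̄ = Σdᵢ / (k·n) = 81 / (20 × 50) = 0.08100
LCL = p̄ − 3·√(p̄(1−p̄)/n) = 0.08100 − 3 × 0.03858 = -0.03475 → 0 (negative, so LCL = 0)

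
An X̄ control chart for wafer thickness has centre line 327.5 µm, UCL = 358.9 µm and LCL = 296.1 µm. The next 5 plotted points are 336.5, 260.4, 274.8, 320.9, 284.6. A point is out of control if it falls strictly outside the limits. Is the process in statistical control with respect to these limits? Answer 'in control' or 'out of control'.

out of control

Compare each point to [296.1, 358.9]: sample 2 = 260.4 < LCL; sample 3 = 274.8 < LCL; sample 5 = 284.6 < LCL.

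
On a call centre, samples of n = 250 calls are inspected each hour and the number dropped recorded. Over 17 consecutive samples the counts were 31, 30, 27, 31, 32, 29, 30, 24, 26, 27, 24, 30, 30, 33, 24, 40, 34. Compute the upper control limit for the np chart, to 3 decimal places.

p̄ = Σdᵢ / (k·n) = 502 / (17 × 250) = 0.11812
UCL = np̄ + 3·√(np̄(1−p̄)) = 29.5294 + 3 × √(29.5294×0.88188) = 29.5294 + 3 × 5.1031 = 44.8387

44.839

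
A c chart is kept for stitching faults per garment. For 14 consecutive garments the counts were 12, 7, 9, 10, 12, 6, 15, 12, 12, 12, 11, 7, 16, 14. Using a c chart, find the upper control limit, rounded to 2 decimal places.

c̄ = (12 + 7 + 9 + 10 + 12 + 6 + 15 + 12 + 12 + 12 + 11 + 7 + 16 + 14) / 14 = 155 / 14 = 11.0714
UCL = c̄ + 3√c̄ = 11.0714 + 3 × √11.0714 = 11.0714 + 3 × 3.3274 = 21.0536

21.05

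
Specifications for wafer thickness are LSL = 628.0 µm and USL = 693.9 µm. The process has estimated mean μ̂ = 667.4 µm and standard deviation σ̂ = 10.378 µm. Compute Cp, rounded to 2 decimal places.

1.06

Cp = (USL − LSL) / (6σ̂) = (693.9 − 628.0) / (6 × 10.378) = 65.9000 / 62.2680 = 1.0583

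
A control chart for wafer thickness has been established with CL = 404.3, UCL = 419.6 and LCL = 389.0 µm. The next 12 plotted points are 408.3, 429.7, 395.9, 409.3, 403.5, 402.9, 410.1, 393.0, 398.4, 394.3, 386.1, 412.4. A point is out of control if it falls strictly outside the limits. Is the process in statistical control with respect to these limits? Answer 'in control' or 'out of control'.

Compare each point to [389.0, 419.6]: sample 2 = 429.7 > UCL; sample 11 = 386.1 < LCL.

out of control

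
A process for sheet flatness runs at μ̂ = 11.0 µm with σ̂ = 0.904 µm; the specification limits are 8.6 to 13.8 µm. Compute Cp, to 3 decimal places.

Cp = (USL − LSL) / (6σ̂) = (13.8 − 8.6) / (6 × 0.904) = 5.2000 / 5.4240 = 0.9587

0.959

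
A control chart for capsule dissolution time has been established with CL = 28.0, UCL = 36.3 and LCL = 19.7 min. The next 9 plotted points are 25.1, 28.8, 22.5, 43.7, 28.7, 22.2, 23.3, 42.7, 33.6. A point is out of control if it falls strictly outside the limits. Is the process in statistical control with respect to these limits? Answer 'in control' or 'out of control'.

Compare each point to [19.7, 36.3]: sample 4 = 43.7 > UCL; sample 8 = 42.7 > UCL.

out of control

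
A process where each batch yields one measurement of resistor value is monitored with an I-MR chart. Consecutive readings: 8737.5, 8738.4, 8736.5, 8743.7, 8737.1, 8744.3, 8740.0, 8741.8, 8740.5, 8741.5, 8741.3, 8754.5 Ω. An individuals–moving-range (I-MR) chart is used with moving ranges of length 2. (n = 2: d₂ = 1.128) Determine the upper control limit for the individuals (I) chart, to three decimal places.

8752.450

X̄ = (8737.5 + 8738.4 + 8736.5 + 8743.7 + 8737.1 + 8744.3 + 8740.0 + 8741.8 + 8740.5 + 8741.5 + 8741.3 + 8754.5) / 12 = 8741.4250
Moving ranges: 0.9, 1.9, 7.2, 6.6, 7.2, 4.3, 1.8, 1.3, 1.0, 0.2, 13.2; M̄R̄ = 45.6000 / 11 = 4.1455
UCL = X̄ + 3·M̄R̄/d₂ = 8741.4250 + 3 × 4.1455 / 1.128 = 8752.4501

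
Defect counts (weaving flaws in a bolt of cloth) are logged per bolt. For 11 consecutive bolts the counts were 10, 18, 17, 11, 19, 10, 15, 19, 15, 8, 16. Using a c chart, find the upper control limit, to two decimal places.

25.73

c̄ = (10 + 18 + 17 + 11 + 19 + 10 + 15 + 19 + 15 + 8 + 16) / 11 = 158 / 11 = 14.3636
UCL = c̄ + 3√c̄ = 14.3636 + 3 × √14.3636 = 14.3636 + 3 × 3.7899 = 25.7335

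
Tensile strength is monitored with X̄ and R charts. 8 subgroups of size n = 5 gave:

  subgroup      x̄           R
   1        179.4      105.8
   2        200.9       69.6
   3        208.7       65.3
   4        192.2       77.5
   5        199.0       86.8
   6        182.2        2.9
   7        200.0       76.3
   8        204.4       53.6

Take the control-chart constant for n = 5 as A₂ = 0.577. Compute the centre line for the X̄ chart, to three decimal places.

X̄̄ = (179.4 + 200.9 + 208.7 + 192.2 + 199.0 + 182.2 + 200.0 + 204.4) / 8 = 1566.8000 / 8 = 195.8500
CL = X̄̄ = 195.8500

195.850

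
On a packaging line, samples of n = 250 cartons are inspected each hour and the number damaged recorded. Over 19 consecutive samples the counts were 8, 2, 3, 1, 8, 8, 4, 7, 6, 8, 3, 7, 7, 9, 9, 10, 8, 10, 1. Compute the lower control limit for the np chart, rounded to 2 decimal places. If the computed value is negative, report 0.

0.00

p̄ = Σdᵢ / (k·n) = 119 / (19 × 250) = 0.02505
LCL = np̄ − 3·√(np̄(1−p̄)) = 6.2632 − 3 × 2.4711 = -1.1501 → 0 (negative, so LCL = 0)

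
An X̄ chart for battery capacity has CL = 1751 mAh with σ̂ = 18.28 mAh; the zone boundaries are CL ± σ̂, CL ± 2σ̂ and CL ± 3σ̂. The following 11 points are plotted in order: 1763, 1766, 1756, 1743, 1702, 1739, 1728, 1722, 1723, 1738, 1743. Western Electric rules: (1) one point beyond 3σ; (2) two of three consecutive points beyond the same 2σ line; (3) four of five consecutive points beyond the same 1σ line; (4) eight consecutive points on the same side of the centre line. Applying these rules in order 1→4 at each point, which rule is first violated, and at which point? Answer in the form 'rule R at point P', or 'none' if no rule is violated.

Zone of each point (C = within 1σ̂, B = 1σ̂–2σ̂, A = 2σ̂–3σ̂, * = beyond 3σ̂; sign = side of CL): 1:+C, 2:+C, 3:+C, 4:-C, 5:-A, 6:-C, 7:-B, 8:-B, 9:-B, 10:-C, 11:-C
Rule 3 (four of five consecutive points beyond the same 1σ limit) is satisfied at point 9.

rule 3 at point 9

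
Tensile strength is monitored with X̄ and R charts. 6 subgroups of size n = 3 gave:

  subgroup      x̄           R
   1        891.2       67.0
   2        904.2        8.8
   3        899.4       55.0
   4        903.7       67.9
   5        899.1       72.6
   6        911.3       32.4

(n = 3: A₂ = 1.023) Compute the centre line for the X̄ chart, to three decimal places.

901.483

X̄̄ = (891.2 + 904.2 + 899.4 + 903.7 + 899.1 + 911.3) / 6 = 5408.9000 / 6 = 901.4833
CL = X̄̄ = 901.4833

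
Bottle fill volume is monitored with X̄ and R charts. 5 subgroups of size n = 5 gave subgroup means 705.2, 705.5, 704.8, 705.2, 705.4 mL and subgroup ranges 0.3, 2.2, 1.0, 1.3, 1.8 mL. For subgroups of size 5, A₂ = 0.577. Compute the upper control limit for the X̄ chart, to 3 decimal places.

X̄̄ = (705.2 + 705.5 + 704.8 + 705.2 + 705.4) / 5 = 3526.1000 / 5 = 705.2200
R̄ = (0.3 + 2.2 + 1.0 + 1.3 + 1.8) / 5 = 6.6000 / 5 = 1.3200
UCL = X̄̄ + A₂·R̄ = 705.2200 + 0.577 × 1.3200 = 705.9816

705.982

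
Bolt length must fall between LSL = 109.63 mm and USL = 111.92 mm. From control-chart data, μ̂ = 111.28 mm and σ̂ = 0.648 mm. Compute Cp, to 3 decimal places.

Cp = (USL − LSL) / (6σ̂) = (111.92 − 109.63) / (6 × 0.648) = 2.2900 / 3.8880 = 0.5890

0.589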